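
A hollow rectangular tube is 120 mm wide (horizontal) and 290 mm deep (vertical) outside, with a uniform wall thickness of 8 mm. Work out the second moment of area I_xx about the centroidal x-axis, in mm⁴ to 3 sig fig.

I_xx ≈ 6.56 × 10⁷ mm⁴

Break the section into simple shapes (no overlaps), measuring from the bottom-left corner of the bounding box.
Outer rectangle: 120 × 290, A = 34 800 mm², y = 145 mm, Ī = 243 890 000 mm⁴.
Inner void (subtracted): 104 × 274, A = 28 496 mm², y = 145 mm, Ī = 178 280 475 mm⁴.
By symmetry the centroid is at mid-height, ȳ = 145 mm.
All pieces are centred on the centroidal x-axis, so I = ΣĪ (holes subtracted) = 65 609 525 mm⁴.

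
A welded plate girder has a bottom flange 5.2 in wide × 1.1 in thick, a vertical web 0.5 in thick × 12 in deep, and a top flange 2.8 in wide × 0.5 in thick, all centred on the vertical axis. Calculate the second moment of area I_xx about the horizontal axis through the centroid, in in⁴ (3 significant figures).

I_xx ≈ 310 in⁴

Decompose the section into non-overlapping parts with the origin at the bottom-left of its bounding rectangle.
Bottom plate: 5.2 × 1.1, A = 5.72 in², y = 0.55 in, Ī = 0.57677 in⁴.
Web plate: 0.5 × 12, A = 6 in², y = 7.1 in, Ī = 72 in⁴.
Top plate: 2.8 × 0.5, A = 1.4 in², y = 13.35 in, Ī = 0.029167 in⁴.
Centroid: ȳ = ΣA·y / ΣA = 4.9113 in.
Transfer each piece to the horizontal axis through the centroid using Ī + A·d² with d = y − 4.9113:
  bottom plate: d = -4.3613 in → contributes +109.38 in⁴
  web plate: d = 2.1887 in → contributes +100.74 in⁴
  top plate: d = 8.4387 in → contributes +99.726 in⁴
Total I = 309.84 in⁴.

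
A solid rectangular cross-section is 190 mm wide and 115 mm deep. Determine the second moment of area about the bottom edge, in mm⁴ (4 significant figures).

The section: 190 × 115, A = 21 850 mm², y = 57.5 mm, Ī = 24 080 521 mm⁴.
Transfer it to the base of the section using Ī + A·d² with d = y − 0:
  the section: d = 57.5 mm → contributes +96 322 083 mm⁴
Total I = 96 322 083 mm⁴.

I_base ≈ 9.632 × 10⁷ mm⁴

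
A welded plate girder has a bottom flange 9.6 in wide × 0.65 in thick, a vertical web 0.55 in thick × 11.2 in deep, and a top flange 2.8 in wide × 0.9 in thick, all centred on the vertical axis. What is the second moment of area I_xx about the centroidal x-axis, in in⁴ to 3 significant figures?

I_xx ≈ 344 in⁴

Split into non-overlapping primitives; take the origin at the lower-left of the bounding box.
Bottom plate: 9.6 × 0.65, A = 6.24 in², y = 0.325 in, Ī = 0.2197 in⁴.
Web plate: 0.55 × 11.2, A = 6.16 in², y = 6.25 in, Ī = 64.393 in⁴.
Top plate: 2.8 × 0.9, A = 2.52 in², y = 12.3 in, Ī = 0.1701 in⁴.
Centroid: ȳ = ΣA·y / ΣA = 4.7938 in.
Transfer each piece to the centroidal x-axis using Ī + A·d² with d = y − 4.7938:
  bottom plate: d = -4.4688 in → contributes +124.84 in⁴
  web plate: d = 1.4562 in → contributes +77.454 in⁴
  top plate: d = 7.5062 in → contributes +142.15 in⁴
Total I = 344.44 in⁴.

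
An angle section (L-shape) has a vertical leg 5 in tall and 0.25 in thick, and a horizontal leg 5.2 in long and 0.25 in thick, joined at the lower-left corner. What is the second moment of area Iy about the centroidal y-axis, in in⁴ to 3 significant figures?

Iy ≈ 6.74 in⁴

Split into non-overlapping primitives; take the origin at the lower-left of the bounding box.
Vertical leg: 0.25 × 5, A = 1.25 in², x = 0.125 in, Ī = 0.0065104 in⁴.
Horizontal leg (remainder): 4.95 × 0.25, A = 1.2375 in², x = 2.725 in, Ī = 2.5268 in⁴.
Centroid: x̄ = ΣA·x / ΣA = 1.4185 in.
Transfer each piece to the centroidal y-axis using Ī + A·d² with d = x − 1.4185:
  vertical leg: d = -1.2935 in → contributes +2.0978 in⁴
  horizontal leg (remainder): d = 1.3065 in → contributes +4.6393 in⁴
Total I = 6.7371 in⁴.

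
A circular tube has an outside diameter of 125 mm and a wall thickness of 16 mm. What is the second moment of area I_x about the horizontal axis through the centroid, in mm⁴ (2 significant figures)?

Break the section into simple shapes (no overlaps), measuring from the bottom-left corner of the bounding box.
Outer circle: ⌀125, A = 12 272 mm², y = 62.5 mm, Ī = 11 984 225 mm⁴.
Bore (subtracted): ⌀93, A = 6 793 mm², y = 62.5 mm, Ī = 3 671 992 mm⁴.
By symmetry the centroid is at mid-height, ȳ = 62.5 mm.
All pieces are centred on the horizontal axis through the centroid, so I = ΣĪ (holes subtracted) = 8 312 233 mm⁴.

I_x ≈ 8.3 × 10⁶ mm⁴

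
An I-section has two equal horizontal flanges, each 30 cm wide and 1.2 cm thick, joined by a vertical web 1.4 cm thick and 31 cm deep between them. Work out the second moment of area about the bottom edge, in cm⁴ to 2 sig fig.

I_base ≈ 5.4 × 10⁴ cm⁴

Decompose the section into non-overlapping parts with the origin at the bottom-left of its bounding rectangle.
Bottom flange: 30 × 1.2, A = 36 cm², y = 0.6 cm, Ī = 4.32 cm⁴.
Web: 1.4 × 31, A = 43.4 cm², y = 16.7 cm, Ī = 3 476 cm⁴.
Top flange: 30 × 1.2, A = 36 cm², y = 32.8 cm, Ī = 4.32 cm⁴.
Transfer each piece to the bottom edge using Ī + A·d² with d = y − 0:
  bottom flange: d = 0.6 cm → contributes +17.28 cm⁴
  web: d = 16.7 cm → contributes +15 579 cm⁴
  top flange: d = 32.8 cm → contributes +38 735 cm⁴
Total I = 54 331 cm⁴.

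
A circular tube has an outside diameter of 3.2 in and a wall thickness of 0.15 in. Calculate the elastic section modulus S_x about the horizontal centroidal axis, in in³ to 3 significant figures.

S_x ≈ 1.05 in³

Break the section into simple shapes (no overlaps), measuring from the bottom-left corner of the bounding box.
Outer circle: ⌀3.2, A = 8.0425 in², y = 1.6 in, Ī = 5.1472 in⁴.
Bore (subtracted): ⌀2.9, A = 6.6052 in², y = 1.6 in, Ī = 3.4719 in⁴.
By symmetry the centroid is at mid-height, ȳ = 1.6 in.
All pieces are centred on the horizontal centroidal axis, so I = ΣĪ (holes subtracted) = 1.6753 in⁴.
Extreme fibre distance c = 1.6 in; S = I/c = 1.0471 in³.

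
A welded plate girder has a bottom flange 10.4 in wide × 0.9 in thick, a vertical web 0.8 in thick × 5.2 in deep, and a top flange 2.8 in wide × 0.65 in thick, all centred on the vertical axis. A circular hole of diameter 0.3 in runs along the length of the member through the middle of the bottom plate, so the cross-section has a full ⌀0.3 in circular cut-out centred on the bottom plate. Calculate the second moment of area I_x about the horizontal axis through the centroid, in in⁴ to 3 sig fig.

Decompose the section into non-overlapping parts with the origin at the bottom-left of its bounding rectangle.
Bottom plate: 10.4 × 0.9, A = 9.36 in², y = 0.45 in, Ī = 0.6318 in⁴.
Web plate: 0.8 × 5.2, A = 4.16 in², y = 3.5 in, Ī = 9.3739 in⁴.
Top plate: 2.8 × 0.65, A = 1.82 in², y = 6.425 in, Ī = 0.064079 in⁴.
Hole (subtracted): ⌀0.3, A = 0.070686 in², y = 0.45 in, Ī = 0.00039761 in⁴.
Centroid: ȳ = ΣA·y / ΣA = 1.9931 in.
Transfer each piece to the horizontal axis through the centroid using Ī + A·d² with d = y − 1.9931:
  bottom plate: d = -1.5431 in → contributes +22.92 in⁴
  web plate: d = 1.5069 in → contributes +18.82 in⁴
  top plate: d = 4.4319 in → contributes +35.812 in⁴
  hole: d = -1.5431 in → contributes −0.16872 in⁴
Total I = 77.383 in⁴.

I_x ≈ 77.4 in⁴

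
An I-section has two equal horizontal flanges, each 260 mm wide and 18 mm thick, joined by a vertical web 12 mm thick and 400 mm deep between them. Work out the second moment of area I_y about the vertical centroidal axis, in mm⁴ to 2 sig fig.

I_y ≈ 5.3 × 10⁷ mm⁴

Decompose the section into non-overlapping parts with the origin at the bottom-left of its bounding rectangle.
Bottom flange: 260 × 18, A = 4 680 mm², x = 130 mm, Ī = 26 364 000 mm⁴.
Web: 12 × 400, A = 4 800 mm², x = 130 mm, Ī = 57 600 mm⁴.
Top flange: 260 × 18, A = 4 680 mm², x = 130 mm, Ī = 26 364 000 mm⁴.
By symmetry the centroid is at mid-width, x̄ = 130 mm.
All pieces are centred on the vertical centroidal axis, so I = ΣĪ = 52 785 600 mm⁴.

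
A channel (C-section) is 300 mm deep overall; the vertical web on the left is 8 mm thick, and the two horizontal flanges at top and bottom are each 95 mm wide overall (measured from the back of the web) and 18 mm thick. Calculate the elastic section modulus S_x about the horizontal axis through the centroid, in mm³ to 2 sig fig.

Break the section into simple shapes (no overlaps), measuring from the bottom-left corner of the bounding box.
Web: 8 × 300, A = 2 400 mm², y = 150 mm, Ī = 18 000 000 mm⁴.
Top flange (beyond web): 87 × 18, A = 1 566 mm², y = 291 mm, Ī = 42 282 mm⁴.
Bottom flange (beyond web): 87 × 18, A = 1 566 mm², y = 9 mm, Ī = 42 282 mm⁴.
By symmetry the centroid is at mid-height, ȳ = 150 mm.
Transfer each piece to the horizontal axis through the centroid using Ī + A·d² with d = y − 150:
  web: d = 0 mm → contributes +18 000 000 mm⁴
  top flange (beyond web): d = 141 mm → contributes +31 175 928 mm⁴
  bottom flange (beyond web): d = -141 mm → contributes +31 175 928 mm⁴
Total I = 80 351 856 mm⁴.
Extreme fibre distance c = 150 mm; S = I/c = 535 679 mm³.

S_x ≈ 5.4 × 10⁵ mm³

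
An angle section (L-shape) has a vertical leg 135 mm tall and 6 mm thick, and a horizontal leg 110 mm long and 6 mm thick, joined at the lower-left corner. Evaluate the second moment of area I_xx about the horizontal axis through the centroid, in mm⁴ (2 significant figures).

Split into non-overlapping primitives; take the origin at the lower-left of the bounding box.
Vertical leg: 6 × 135, A = 810 mm², y = 67.5 mm, Ī = 1 230 188 mm⁴.
Horizontal leg (remainder): 104 × 6, A = 624 mm², y = 3 mm, Ī = 1 872 mm⁴.
Centroid: ȳ = ΣA·y / ΣA = 39.43 mm.
Transfer each piece to the horizontal axis through the centroid using Ī + A·d² with d = y − 39.43:
  vertical leg: d = 28.07 mm → contributes +1 868 268 mm⁴
  horizontal leg (remainder): d = -36.43 mm → contributes +830 149 mm⁴
Total I = 2 698 417 mm⁴.

I_xx ≈ 2.7 × 10⁶ mm⁴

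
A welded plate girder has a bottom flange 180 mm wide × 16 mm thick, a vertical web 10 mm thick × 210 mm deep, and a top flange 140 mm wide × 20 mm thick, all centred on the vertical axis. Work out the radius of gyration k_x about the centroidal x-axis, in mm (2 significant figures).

Split into non-overlapping primitives; take the origin at the lower-left of the bounding box.
Bottom plate: 180 × 16, A = 2 880 mm², y = 8 mm, Ī = 61 440 mm⁴.
Web plate: 10 × 210, A = 2 100 mm², y = 121 mm, Ī = 7 717 500 mm⁴.
Top plate: 140 × 20, A = 2 800 mm², y = 236 mm, Ī = 93 333 mm⁴.
Centroid: ȳ = ΣA·y / ΣA = 120.6 mm.
Transfer each piece to the centroidal x-axis using Ī + A·d² with d = y − 120.6:
  bottom plate: d = -112.6 mm → contributes +36 548 930 mm⁴
  web plate: d = 0.4422 mm → contributes +7 717 911 mm⁴
  top plate: d = 115.4 mm → contributes +37 408 631 mm⁴
Total I = 81 675 472 mm⁴.
Radius of gyration: k = √(I/A) = √(81 675 472 / 7 780) = 102.5 mm.

k_x ≈ 100 mm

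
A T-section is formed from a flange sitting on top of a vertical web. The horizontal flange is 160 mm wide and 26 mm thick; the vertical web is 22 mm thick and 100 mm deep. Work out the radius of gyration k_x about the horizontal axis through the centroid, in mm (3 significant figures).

k_x ≈ 35.0 mm

Split into non-overlapping primitives; take the origin at the lower-left of the bounding box.
Flange: 160 × 26, A = 4 160 mm², y = 113 mm, Ī = 234 347 mm⁴.
Web: 22 × 100, A = 2 200 mm², y = 50 mm, Ī = 1 833 333 mm⁴.
Centroid: ȳ = ΣA·y / ΣA = 91.208 mm.
Transfer each piece to the horizontal axis through the centroid using Ī + A·d² with d = y − 91.208:
  flange: d = 21.792 mm → contributes +2 209 976 mm⁴
  web: d = -41.208 mm → contributes +5 569 070 mm⁴
Total I = 7 779 046 mm⁴.
Radius of gyration: k = √(I/A) = √(7 779 046 / 6 360) = 34.973 mm.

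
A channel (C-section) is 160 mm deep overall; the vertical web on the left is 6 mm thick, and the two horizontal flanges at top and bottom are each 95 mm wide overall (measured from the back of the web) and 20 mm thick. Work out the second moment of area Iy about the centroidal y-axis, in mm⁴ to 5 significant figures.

Treat the section as a set of non-overlapping primitives; coordinates are from the bounding-box lower-left.
Web: 6 × 160, A = 960 mm², x = 3 mm, Ī = 2 880 mm⁴.
Top flange (beyond web): 89 × 20, A = 1 780 mm², x = 50.5 mm, Ī = 1 174 948 mm⁴.
Bottom flange (beyond web): 89 × 20, A = 1 780 mm², x = 50.5 mm, Ī = 1 174 948 mm⁴.
Centroid: x̄ = ΣA·x / ΣA = 40.4115 mm.
Transfer each piece to the centroidal y-axis using Ī + A·d² with d = x − 40.4115:
  web: d = -37.4115 mm → contributes +1 346 516 mm⁴
  top flange (beyond web): d = 10.0885 mm → contributes +1 356 113 mm⁴
  bottom flange (beyond web): d = 10.0885 mm → contributes +1 356 113 mm⁴
Total I = 4 058 741 mm⁴.

Iy ≈ 4.0587 × 10⁶ mm⁴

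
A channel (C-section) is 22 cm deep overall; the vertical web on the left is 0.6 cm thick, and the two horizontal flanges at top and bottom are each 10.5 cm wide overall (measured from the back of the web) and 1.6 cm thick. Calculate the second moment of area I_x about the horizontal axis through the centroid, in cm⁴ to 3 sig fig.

I_x ≈ 3840 cm⁴

Break the section into simple shapes (no overlaps), measuring from the bottom-left corner of the bounding box.
Web: 0.6 × 22, A = 13.2 cm², y = 11 cm, Ī = 532.4 cm⁴.
Top flange (beyond web): 9.9 × 1.6, A = 15.84 cm², y = 21.2 cm, Ī = 3.3792 cm⁴.
Bottom flange (beyond web): 9.9 × 1.6, A = 15.84 cm², y = 0.8 cm, Ī = 3.3792 cm⁴.
By symmetry the centroid is at mid-height, ȳ = 11 cm.
Transfer each piece to the horizontal axis through the centroid using Ī + A·d² with d = y − 11:
  web: d = 0 cm → contributes +532.4 cm⁴
  top flange (beyond web): d = 10.2 cm → contributes +1651.4 cm⁴
  bottom flange (beyond web): d = -10.2 cm → contributes +1651.4 cm⁴
Total I = 3835.1 cm⁴.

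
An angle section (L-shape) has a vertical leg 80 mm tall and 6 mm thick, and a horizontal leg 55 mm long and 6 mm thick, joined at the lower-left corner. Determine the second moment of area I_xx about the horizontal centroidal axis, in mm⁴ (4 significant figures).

I_xx ≈ 5.065 × 10⁵ mm⁴

Treat the section as a set of non-overlapping primitives; coordinates are from the bounding-box lower-left.
Vertical leg: 6 × 80, A = 480 mm², y = 40 mm, Ī = 256 000 mm⁴.
Horizontal leg (remainder): 49 × 6, A = 294 mm², y = 3 mm, Ī = 882 mm⁴.
Centroid: ȳ = ΣA·y / ΣA = 25.9457 mm.
Transfer each piece to the horizontal centroidal axis using Ī + A·d² with d = y − 25.9457:
  vertical leg: d = 14.0543 mm → contributes +350 811 mm⁴
  horizontal leg (remainder): d = -22.9457 mm → contributes +155 675 mm⁴
Total I = 506 486 mm⁴.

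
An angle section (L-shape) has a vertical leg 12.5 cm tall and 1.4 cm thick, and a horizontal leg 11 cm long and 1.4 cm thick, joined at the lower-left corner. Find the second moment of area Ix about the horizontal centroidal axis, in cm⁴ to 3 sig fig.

Ix ≈ 464 cm⁴

Break the section into simple shapes (no overlaps), measuring from the bottom-left corner of the bounding box.
Vertical leg: 1.4 × 12.5, A = 17.5 cm², y = 6.25 cm, Ī = 227.86 cm⁴.
Horizontal leg (remainder): 9.6 × 1.4, A = 13.44 cm², y = 0.7 cm, Ī = 2.1952 cm⁴.
Centroid: ȳ = ΣA·y / ΣA = 3.8391 cm.
Transfer each piece to the horizontal centroidal axis using Ī + A·d² with d = y − 3.8391:
  vertical leg: d = 2.4109 cm → contributes +329.58 cm⁴
  horizontal leg (remainder): d = -3.1391 cm → contributes +134.64 cm⁴
Total I = 464.21 cm⁴.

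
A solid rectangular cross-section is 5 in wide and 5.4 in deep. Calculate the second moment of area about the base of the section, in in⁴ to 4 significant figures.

I_base ≈ 262.4 in⁴

The section: 5 × 5.4, A = 27 in², y = 2.7 in, Ī = 65.61 in⁴.
Transfer it to the base of the section using Ī + A·d² with d = y − 0:
  the section: d = 2.7 in → contributes +262.44 in⁴
Total I = 262.44 in⁴.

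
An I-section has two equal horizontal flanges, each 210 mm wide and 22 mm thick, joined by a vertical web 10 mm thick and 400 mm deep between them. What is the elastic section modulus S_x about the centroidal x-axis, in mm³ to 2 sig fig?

Break the section into simple shapes (no overlaps), measuring from the bottom-left corner of the bounding box.
Bottom flange: 210 × 22, A = 4 620 mm², y = 11 mm, Ī = 186 340 mm⁴.
Web: 10 × 400, A = 4 000 mm², y = 222 mm, Ī = 53 333 333 mm⁴.
Top flange: 210 × 22, A = 4 620 mm², y = 433 mm, Ī = 186 340 mm⁴.
By symmetry the centroid is at mid-height, ȳ = 222 mm.
Transfer each piece to the centroidal x-axis using Ī + A·d² with d = y − 222:
  bottom flange: d = -211 mm → contributes +205 873 360 mm⁴
  web: d = 0 mm → contributes +53 333 333 mm⁴
  top flange: d = 211 mm → contributes +205 873 360 mm⁴
Total I = 465 080 053 mm⁴.
Extreme fibre distance c = 222 mm; S = I/c = 2 094 955 mm³.

S_x ≈ 2.1 × 10⁶ mm³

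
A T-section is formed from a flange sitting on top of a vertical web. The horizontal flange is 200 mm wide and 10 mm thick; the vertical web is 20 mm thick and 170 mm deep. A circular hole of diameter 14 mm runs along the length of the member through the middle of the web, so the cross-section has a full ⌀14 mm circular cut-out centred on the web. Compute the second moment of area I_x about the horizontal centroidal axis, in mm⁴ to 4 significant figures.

Decompose the section into non-overlapping parts with the origin at the bottom-left of its bounding rectangle.
Flange: 200 × 10, A = 2 000 mm², y = 175 mm, Ī = 16666.7 mm⁴.
Web: 20 × 170, A = 3 400 mm², y = 85 mm, Ī = 8 188 333 mm⁴.
Hole (subtracted): ⌀14, A = 153.938 mm², y = 85 mm, Ī = 1885.74 mm⁴.
Centroid: ȳ = ΣA·y / ΣA = 119.311 mm.
Transfer each piece to the horizontal centroidal axis using Ī + A·d² with d = y − 119.311:
  flange: d = 55.6885 mm → contributes +6 219 096 mm⁴
  web: d = -34.3115 mm → contributes +12 191 071 mm⁴
  hole: d = -34.3115 mm → contributes −183 113 mm⁴
Total I = 18 227 053 mm⁴.

I_x ≈ 1.823 × 10⁷ mm⁴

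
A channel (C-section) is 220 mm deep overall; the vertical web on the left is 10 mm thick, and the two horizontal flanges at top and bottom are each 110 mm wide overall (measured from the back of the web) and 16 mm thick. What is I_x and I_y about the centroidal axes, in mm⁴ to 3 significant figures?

I_x ≈ 4.22 × 10⁷ mm⁴, I_y ≈ 6.63 × 10⁶ mm⁴

Split into non-overlapping primitives; take the origin at the lower-left of the bounding box.
Web: 10 × 220, A = 2 200 mm², y = 110 mm, Ī = 8 873 333 mm⁴.
Top flange (beyond web): 100 × 16, A = 1 600 mm², y = 212 mm, Ī = 34 133 mm⁴.
Bottom flange (beyond web): 100 × 16, A = 1 600 mm², y = 8 mm, Ī = 34 133 mm⁴.
By symmetry the centroid is at mid-height, ȳ = 110 mm.
Transfer each piece to the centroidal x-axis using Ī + A·d² with d = y − 110:
  web: d = 0 mm → contributes +8 873 333 mm⁴
  top flange (beyond web): d = 102 mm → contributes +16 680 533 mm⁴
  bottom flange (beyond web): d = -102 mm → contributes +16 680 533 mm⁴
Total I = 42 234 400 mm⁴.
For the y-axis: x̄ = 37.593 mm.
Repeating about the centroidal y-axis gives I_y = 6 628 704 mm⁴.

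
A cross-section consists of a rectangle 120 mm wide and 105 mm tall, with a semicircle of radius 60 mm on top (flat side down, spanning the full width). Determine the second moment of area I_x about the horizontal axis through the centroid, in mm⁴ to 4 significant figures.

I_x ≈ 3.672 × 10⁷ mm⁴

Break the section into simple shapes (no overlaps), measuring from the bottom-left corner of the bounding box.
Rectangular body: 120 × 105, A = 12 600 mm², y = 52.5 mm, Ī = 11 576 250 mm⁴.
Semicircular cap: semicircle r = 60, A = 5654.87 mm², y = 130.465 mm, Ī = 1 422 450 mm⁴.
Centroid: ȳ = ΣA·y / ΣA = 76.6514 mm.
Transfer each piece to the horizontal axis through the centroid using Ī + A·d² with d = y − 76.6514:
  rectangular body: d = -24.1514 mm → contributes +18 925 703 mm⁴
  semicircular cap: d = 53.8134 mm → contributes +17 798 274 mm⁴
Total I = 36 723 977 mm⁴.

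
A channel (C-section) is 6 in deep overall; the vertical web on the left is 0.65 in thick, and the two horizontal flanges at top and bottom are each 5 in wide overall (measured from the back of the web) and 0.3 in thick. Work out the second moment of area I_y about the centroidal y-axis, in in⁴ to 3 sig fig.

I_y ≈ 14.0 in⁴

Break the section into simple shapes (no overlaps), measuring from the bottom-left corner of the bounding box.
Web: 0.65 × 6, A = 3.9 in², x = 0.325 in, Ī = 0.13731 in⁴.
Top flange (beyond web): 4.35 × 0.3, A = 1.305 in², x = 2.825 in, Ī = 2.0578 in⁴.
Bottom flange (beyond web): 4.35 × 0.3, A = 1.305 in², x = 2.825 in, Ī = 2.0578 in⁴.
Centroid: x̄ = ΣA·x / ΣA = 1.3273 in.
Transfer each piece to the centroidal y-axis using Ī + A·d² with d = x − 1.3273:
  web: d = -1.0023 in → contributes +4.0553 in⁴
  top flange (beyond web): d = 1.4977 in → contributes +4.9851 in⁴
  bottom flange (beyond web): d = 1.4977 in → contributes +4.9851 in⁴
Total I = 14.025 in⁴.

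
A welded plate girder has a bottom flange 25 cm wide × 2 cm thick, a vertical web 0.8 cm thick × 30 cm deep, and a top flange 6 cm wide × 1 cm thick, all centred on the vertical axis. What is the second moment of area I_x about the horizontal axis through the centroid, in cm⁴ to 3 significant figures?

Treat the section as a set of non-overlapping primitives; coordinates are from the bounding-box lower-left.
Bottom plate: 25 × 2, A = 50 cm², y = 1 cm, Ī = 16.667 cm⁴.
Web plate: 0.8 × 30, A = 24 cm², y = 17 cm, Ī = 1 800 cm⁴.
Top plate: 6 × 1, A = 6 cm², y = 32.5 cm, Ī = 0.5 cm⁴.
Centroid: ȳ = ΣA·y / ΣA = 8.1625 cm.
Transfer each piece to the horizontal axis through the centroid using Ī + A·d² with d = y − 8.1625:
  bottom plate: d = -7.1625 cm → contributes +2581.7 cm⁴
  web plate: d = 8.8375 cm → contributes +3674.4 cm⁴
  top plate: d = 24.338 cm → contributes +3554.4 cm⁴
Total I = 9810.6 cm⁴.

I_x ≈ 9810 cm⁴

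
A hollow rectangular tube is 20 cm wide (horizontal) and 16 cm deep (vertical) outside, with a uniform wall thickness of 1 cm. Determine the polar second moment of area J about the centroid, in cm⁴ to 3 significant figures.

J ≈ 6570 cm⁴

Decompose the section into non-overlapping parts with the origin at the bottom-left of its bounding rectangle.
Outer rectangle: 20 × 16, A = 320 cm², y = 8 cm, Ī = 6826.7 cm⁴.
Inner void (subtracted): 18 × 14, A = 252 cm², y = 8 cm, Ī = 4 116 cm⁴.
By symmetry the centroid is at mid-height, ȳ = 8 cm.
All pieces are centred on the centroidal x-axis, so I = ΣĪ (holes subtracted) = 2710.7 cm⁴.
Repeating about the centroidal y-axis gives I_y = 3862.7 cm⁴.
Polar second moment: J = I_x + I_y = 6573.3 cm⁴.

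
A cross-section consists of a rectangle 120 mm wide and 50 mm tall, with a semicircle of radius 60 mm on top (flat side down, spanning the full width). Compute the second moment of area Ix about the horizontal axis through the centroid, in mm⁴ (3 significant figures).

Ix ≈ 1.01 × 10⁷ mm⁴

Treat the section as a set of non-overlapping primitives; coordinates are from the bounding-box lower-left.
Rectangular body: 120 × 50, A = 6 000 mm², y = 25 mm, Ī = 1 250 000 mm⁴.
Semicircular cap: semicircle r = 60, A = 5654.9 mm², y = 75.465 mm, Ī = 1 422 450 mm⁴.
Centroid: ȳ = ΣA·y / ΣA = 49.485 mm.
Transfer each piece to the horizontal axis through the centroid using Ī + A·d² with d = y − 49.485:
  rectangular body: d = -24.485 mm → contributes +4 847 148 mm⁴
  semicircular cap: d = 25.98 mm → contributes +5 239 143 mm⁴
Total I = 10 086 291 mm⁴.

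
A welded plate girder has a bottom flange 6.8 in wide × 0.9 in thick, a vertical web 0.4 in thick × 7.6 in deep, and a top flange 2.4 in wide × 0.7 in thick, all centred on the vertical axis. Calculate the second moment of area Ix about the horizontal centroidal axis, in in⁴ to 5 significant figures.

Split into non-overlapping primitives; take the origin at the lower-left of the bounding box.
Bottom plate: 6.8 × 0.9, A = 6.12 in², y = 0.45 in, Ī = 0.4131 in⁴.
Web plate: 0.4 × 7.6, A = 3.04 in², y = 4.7 in, Ī = 14.63253 in⁴.
Top plate: 2.4 × 0.7, A = 1.68 in², y = 8.85 in, Ī = 0.0686 in⁴.
Centroid: ȳ = ΣA·y / ΣA = 2.943727 in.
Transfer each piece to the horizontal centroidal axis using Ī + A·d² with d = y − 2.943727:
  bottom plate: d = -2.493727 in → contributes +38.47139 in⁴
  web plate: d = 1.756273 in → contributes +24.0094 in⁴
  top plate: d = 5.906273 in → contributes +58.67382 in⁴
Total I = 121.1546 in⁴.

Ix ≈ 121.15 in⁴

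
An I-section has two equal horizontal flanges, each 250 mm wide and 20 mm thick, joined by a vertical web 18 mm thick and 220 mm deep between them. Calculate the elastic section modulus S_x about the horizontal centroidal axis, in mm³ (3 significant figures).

Treat the section as a set of non-overlapping primitives; coordinates are from the bounding-box lower-left.
Bottom flange: 250 × 20, A = 5 000 mm², y = 10 mm, Ī = 166 667 mm⁴.
Web: 18 × 220, A = 3 960 mm², y = 130 mm, Ī = 15 972 000 mm⁴.
Top flange: 250 × 20, A = 5 000 mm², y = 250 mm, Ī = 166 667 mm⁴.
By symmetry the centroid is at mid-height, ȳ = 130 mm.
Transfer each piece to the horizontal centroidal axis using Ī + A·d² with d = y − 130:
  bottom flange: d = -120 mm → contributes +72 166 667 mm⁴
  web: d = 0 mm → contributes +15 972 000 mm⁴
  top flange: d = 120 mm → contributes +72 166 667 mm⁴
Total I = 160 305 333 mm⁴.
Extreme fibre distance c = 130 mm; S = I/c = 1 233 118 mm³.

S_x ≈ 1.23 × 10⁶ mm³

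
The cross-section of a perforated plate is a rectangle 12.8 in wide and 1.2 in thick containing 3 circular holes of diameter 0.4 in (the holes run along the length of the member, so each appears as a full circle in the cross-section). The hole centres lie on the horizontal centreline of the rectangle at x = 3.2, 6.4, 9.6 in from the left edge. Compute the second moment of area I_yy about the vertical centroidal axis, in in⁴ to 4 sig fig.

Break the section into simple shapes (no overlaps), measuring from the bottom-left corner of the bounding box.
Plate: 12.8 × 1.2, A = 15.36 in², x = 6.4 in, Ī = 209.715 in⁴.
Hole 1 (subtracted): ⌀0.4, A = 0.125664 in², x = 3.2 in, Ī = 0.00125664 in⁴.
Hole 2 (subtracted): ⌀0.4, A = 0.125664 in², x = 6.4 in, Ī = 0.00125664 in⁴.
Hole 3 (subtracted): ⌀0.4, A = 0.125664 in², x = 9.6 in, Ī = 0.00125664 in⁴.
By symmetry the centroid is at mid-width, x̄ = 6.4 in.
Transfer each piece to the vertical centroidal axis using Ī + A·d² with d = x − 6.4:
  plate: d = 0 in → contributes +209.715 in⁴
  hole 1: d = -3.2 in → contributes −1.28805 in⁴
  hole 2: d = 0 in → contributes −0.00125664 in⁴
  hole 3: d = 3.2 in → contributes −1.28805 in⁴
Total I = 207.138 in⁴.

I_yy ≈ 207.1 in⁴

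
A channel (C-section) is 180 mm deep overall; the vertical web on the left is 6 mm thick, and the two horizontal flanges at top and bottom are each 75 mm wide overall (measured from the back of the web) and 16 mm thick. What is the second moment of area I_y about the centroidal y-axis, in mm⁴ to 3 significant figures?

I_y ≈ 1.90 × 10⁶ mm⁴

Decompose the section into non-overlapping parts with the origin at the bottom-left of its bounding rectangle.
Web: 6 × 180, A = 1 080 mm², x = 3 mm, Ī = 3 240 mm⁴.
Top flange (beyond web): 69 × 16, A = 1 104 mm², x = 40.5 mm, Ī = 438 012 mm⁴.
Bottom flange (beyond web): 69 × 16, A = 1 104 mm², x = 40.5 mm, Ī = 438 012 mm⁴.
Centroid: x̄ = ΣA·x / ΣA = 28.182 mm.
Transfer each piece to the centroidal y-axis using Ī + A·d² with d = x − 28.182:
  web: d = -25.182 mm → contributes +688 130 mm⁴
  top flange (beyond web): d = 12.318 mm → contributes +605 512 mm⁴
  bottom flange (beyond web): d = 12.318 mm → contributes +605 512 mm⁴
Total I = 1 899 155 mm⁴.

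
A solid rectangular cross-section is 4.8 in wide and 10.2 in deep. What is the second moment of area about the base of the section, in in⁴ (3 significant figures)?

I_base ≈ 1700 in⁴

The section: 4.8 × 10.2, A = 48.96 in², y = 5.1 in, Ī = 424.48 in⁴.
Transfer it to the base of the section using Ī + A·d² with d = y − 0:
  the section: d = 5.1 in → contributes +1697.9 in⁴
Total I = 1697.9 in⁴.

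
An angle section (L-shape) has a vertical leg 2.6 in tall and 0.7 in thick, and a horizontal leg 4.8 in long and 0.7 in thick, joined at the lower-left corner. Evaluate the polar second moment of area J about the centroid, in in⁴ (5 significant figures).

Treat the section as a set of non-overlapping primitives; coordinates are from the bounding-box lower-left.
Vertical leg: 0.7 × 2.6, A = 1.82 in², y = 1.3 in, Ī = 1.025267 in⁴.
Horizontal leg (remainder): 4.1 × 0.7, A = 2.87 in², y = 0.35 in, Ī = 0.1171917 in⁴.
Centroid: ȳ = ΣA·y / ΣA = 0.7186567 in.
Transfer each piece to the centroidal x-axis using Ī + A·d² with d = y − 0.7186567:
  vertical leg: d = 0.5813433 in → contributes +1.640354 in⁴
  horizontal leg (remainder): d = -0.3686567 in → contributes +0.507247 in⁴
Total I = 2.147601 in⁴.
For the y-axis: x̄ = 1.818657 in.
Repeating about the centroidal y-axis gives I_y = 10.5098 in⁴.
Polar second moment: J = I_x + I_y = 12.6574 in⁴.

J ≈ 12.657 in⁴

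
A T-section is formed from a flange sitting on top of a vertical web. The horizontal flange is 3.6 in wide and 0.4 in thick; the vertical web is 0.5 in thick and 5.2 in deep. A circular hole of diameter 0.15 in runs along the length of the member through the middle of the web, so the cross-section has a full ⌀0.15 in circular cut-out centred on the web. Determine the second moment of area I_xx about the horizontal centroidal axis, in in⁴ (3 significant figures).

I_xx ≈ 13.1 in⁴

Split into non-overlapping primitives; take the origin at the lower-left of the bounding box.
Flange: 3.6 × 0.4, A = 1.44 in², y = 5.4 in, Ī = 0.0192 in⁴.
Web: 0.5 × 5.2, A = 2.6 in², y = 2.6 in, Ī = 5.8587 in⁴.
Hole (subtracted): ⌀0.15, A = 0.017671 in², y = 2.6 in, Ī = 0.00002485 in⁴.
Centroid: ȳ = ΣA·y / ΣA = 3.6024 in.
Transfer each piece to the horizontal centroidal axis using Ī + A·d² with d = y − 3.6024:
  flange: d = 1.7976 in → contributes +4.6723 in⁴
  web: d = -1.0024 in → contributes +8.4712 in⁴
  hole: d = -1.0024 in → contributes −0.017781 in⁴
Total I = 13.126 in⁴.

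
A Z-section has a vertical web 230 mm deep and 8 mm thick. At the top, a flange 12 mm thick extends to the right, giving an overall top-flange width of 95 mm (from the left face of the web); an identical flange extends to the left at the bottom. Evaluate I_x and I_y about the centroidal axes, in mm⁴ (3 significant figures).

I_x ≈ 3.29 × 10⁷ mm⁴, I_y ≈ 6.04 × 10⁶ mm⁴

Split into non-overlapping primitives; take the origin at the lower-left of the bounding box.
Web: 8 × 230, A = 1 840 mm², y = 115 mm, Ī = 8 111 333 mm⁴.
Top flange (beyond web): 87 × 12, A = 1 044 mm², y = 224 mm, Ī = 12 528 mm⁴.
Bottom flange (beyond web): 87 × 12, A = 1 044 mm², y = 6 mm, Ī = 12 528 mm⁴.
Centroid: ȳ = ΣA·y / ΣA = 115 mm.
Transfer each piece to the centroidal x-axis using Ī + A·d² with d = y − 115:
  web: d = 0 mm → contributes +8 111 333 mm⁴
  top flange (beyond web): d = 109 mm → contributes +12 416 292 mm⁴
  bottom flange (beyond web): d = -109 mm → contributes +12 416 292 mm⁴
Total I = 32 943 917 mm⁴.
For the y-axis: x̄ = 91 mm.
Repeating about the centroidal y-axis gives I_y = 6 037 869 mm⁴.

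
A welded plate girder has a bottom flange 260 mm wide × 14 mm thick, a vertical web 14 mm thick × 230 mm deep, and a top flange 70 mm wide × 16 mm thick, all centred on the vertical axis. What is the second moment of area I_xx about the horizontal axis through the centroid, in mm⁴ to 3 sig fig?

I_xx ≈ 7.36 × 10⁷ mm⁴

Decompose the section into non-overlapping parts with the origin at the bottom-left of its bounding rectangle.
Bottom plate: 260 × 14, A = 3 640 mm², y = 7 mm, Ī = 59 453 mm⁴.
Web plate: 14 × 230, A = 3 220 mm², y = 129 mm, Ī = 14 194 833 mm⁴.
Top plate: 70 × 16, A = 1 120 mm², y = 252 mm, Ī = 23 893 mm⁴.
Centroid: ȳ = ΣA·y / ΣA = 90.614 mm.
Transfer each piece to the horizontal axis through the centroid using Ī + A·d² with d = y − 90.614:
  bottom plate: d = -83.614 mm → contributes +25 507 810 mm⁴
  web plate: d = 38.386 mm → contributes +18 939 446 mm⁴
  top plate: d = 161.39 mm → contributes +29 194 775 mm⁴
Total I = 73 642 031 mm⁴.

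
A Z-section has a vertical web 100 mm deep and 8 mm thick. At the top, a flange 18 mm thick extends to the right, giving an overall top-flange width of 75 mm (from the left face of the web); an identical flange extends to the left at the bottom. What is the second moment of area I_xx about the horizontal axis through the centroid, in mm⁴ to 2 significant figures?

Treat the section as a set of non-overlapping primitives; coordinates are from the bounding-box lower-left.
Web: 8 × 100, A = 800 mm², y = 50 mm, Ī = 666 667 mm⁴.
Top flange (beyond web): 67 × 18, A = 1 206 mm², y = 91 mm, Ī = 32 562 mm⁴.
Bottom flange (beyond web): 67 × 18, A = 1 206 mm², y = 9 mm, Ī = 32 562 mm⁴.
Centroid: ȳ = ΣA·y / ΣA = 50 mm.
Transfer each piece to the horizontal axis through the centroid using Ī + A·d² with d = y − 50:
  web: d = 0 mm → contributes +666 667 mm⁴
  top flange (beyond web): d = 41 mm → contributes +2 059 848 mm⁴
  bottom flange (beyond web): d = -41 mm → contributes +2 059 848 mm⁴
Total I = 4 786 363 mm⁴.

I_xx ≈ 4.8 × 10⁶ mm⁴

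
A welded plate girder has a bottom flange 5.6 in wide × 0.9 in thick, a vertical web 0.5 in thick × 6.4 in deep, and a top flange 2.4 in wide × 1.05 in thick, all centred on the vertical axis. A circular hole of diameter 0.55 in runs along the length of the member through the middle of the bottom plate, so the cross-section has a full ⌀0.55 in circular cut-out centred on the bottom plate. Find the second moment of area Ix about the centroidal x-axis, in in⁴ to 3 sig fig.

Ix ≈ 104 in⁴

Break the section into simple shapes (no overlaps), measuring from the bottom-left corner of the bounding box.
Bottom plate: 5.6 × 0.9, A = 5.04 in², y = 0.45 in, Ī = 0.3402 in⁴.
Web plate: 0.5 × 6.4, A = 3.2 in², y = 4.1 in, Ī = 10.923 in⁴.
Top plate: 2.4 × 1.05, A = 2.52 in², y = 7.825 in, Ī = 0.23153 in⁴.
Hole (subtracted): ⌀0.55, A = 0.23758 in², y = 0.45 in, Ī = 0.0044918 in⁴.
Centroid: ȳ = ΣA·y / ΣA = 3.3262 in.
Transfer each piece to the centroidal x-axis using Ī + A·d² with d = y − 3.3262:
  bottom plate: d = -2.8762 in → contributes +42.035 in⁴
  web plate: d = 0.77376 in → contributes +12.839 in⁴
  top plate: d = 4.4988 in → contributes +51.233 in⁴
  hole: d = -2.8762 in → contributes −1.97 in⁴
Total I = 104.14 in⁴.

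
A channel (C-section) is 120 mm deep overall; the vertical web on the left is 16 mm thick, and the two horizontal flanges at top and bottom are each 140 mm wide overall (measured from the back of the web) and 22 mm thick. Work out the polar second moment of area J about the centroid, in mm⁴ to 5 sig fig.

J ≈ 2.9615 × 10⁷ mm⁴

Treat the section as a set of non-overlapping primitives; coordinates are from the bounding-box lower-left.
Web: 16 × 120, A = 1 920 mm², y = 60 mm, Ī = 2 304 000 mm⁴.
Top flange (beyond web): 124 × 22, A = 2 728 mm², y = 109 mm, Ī = 110029.3 mm⁴.
Bottom flange (beyond web): 124 × 22, A = 2 728 mm², y = 11 mm, Ī = 110029.3 mm⁴.
By symmetry the centroid is at mid-height, ȳ = 60 mm.
Transfer each piece to the centroidal x-axis using Ī + A·d² with d = y − 60:
  web: d = 0 mm → contributes +2 304 000 mm⁴
  top flange (beyond web): d = 49 mm → contributes +6 659 957 mm⁴
  bottom flange (beyond web): d = -49 mm → contributes +6 659 957 mm⁴
Total I = 15 623 915 mm⁴.
For the y-axis: x̄ = 59.77874 mm.
Repeating about the centroidal y-axis gives I_y = 13 990 978 mm⁴.
Polar second moment: J = I_x + I_y = 29 614 892 mm⁴.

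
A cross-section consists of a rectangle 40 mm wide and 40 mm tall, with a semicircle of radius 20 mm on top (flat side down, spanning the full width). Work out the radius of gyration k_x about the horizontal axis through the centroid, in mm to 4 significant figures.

Split into non-overlapping primitives; take the origin at the lower-left of the bounding box.
Rectangular body: 40 × 40, A = 1 600 mm², y = 20 mm, Ī = 213 333 mm⁴.
Semicircular cap: semicircle r = 20, A = 628.319 mm², y = 48.4883 mm, Ī = 17561.1 mm⁴.
Centroid: ȳ = ΣA·y / ΣA = 28.0328 mm.
Transfer each piece to the horizontal axis through the centroid using Ī + A·d² with d = y − 28.0328:
  rectangular body: d = -8.03283 mm → contributes +316 576 mm⁴
  semicircular cap: d = 20.4554 mm → contributes +280 465 mm⁴
Total I = 597 041 mm⁴.
Radius of gyration: k = √(I/A) = √(597 041 / 2228.32) = 16.3687 mm.

k_x ≈ 16.37 mm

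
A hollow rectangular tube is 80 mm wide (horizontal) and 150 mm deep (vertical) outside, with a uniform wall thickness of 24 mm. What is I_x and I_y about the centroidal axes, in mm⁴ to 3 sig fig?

I_x ≈ 1.97 × 10⁷ mm⁴, I_y ≈ 6.12 × 10⁶ mm⁴

Split into non-overlapping primitives; take the origin at the lower-left of the bounding box.
Outer rectangle: 80 × 150, A = 12 000 mm², y = 75 mm, Ī = 22 500 000 mm⁴.
Inner void (subtracted): 32 × 102, A = 3 264 mm², y = 75 mm, Ī = 2 829 888 mm⁴.
By symmetry the centroid is at mid-height, ȳ = 75 mm.
All pieces are centred on the centroidal x-axis, so I = ΣĪ (holes subtracted) = 19 670 112 mm⁴.
Repeating about the centroidal y-axis gives I_y = 6 121 472 mm⁴.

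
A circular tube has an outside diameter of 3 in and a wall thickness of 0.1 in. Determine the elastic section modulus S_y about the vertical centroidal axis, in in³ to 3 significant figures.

Treat the section as a set of non-overlapping primitives; coordinates are from the bounding-box lower-left.
Outer circle: ⌀3, A = 7.0686 in², x = 1.5 in, Ī = 3.9761 in⁴.
Bore (subtracted): ⌀2.8, A = 6.1575 in², x = 1.5 in, Ī = 3.0172 in⁴.
By symmetry the centroid is at mid-width, x̄ = 1.5 in.
All pieces are centred on the vertical centroidal axis, so I = ΣĪ (holes subtracted) = 0.95889 in⁴.
Extreme fibre distance c = 1.5 in; S = I/c = 0.63926 in³.

S_y ≈ 0.639 in³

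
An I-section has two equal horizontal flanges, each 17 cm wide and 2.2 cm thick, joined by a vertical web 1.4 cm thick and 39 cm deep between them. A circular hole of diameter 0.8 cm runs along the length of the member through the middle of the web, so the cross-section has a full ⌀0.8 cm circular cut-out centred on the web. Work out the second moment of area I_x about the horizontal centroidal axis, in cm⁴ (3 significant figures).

Treat the section as a set of non-overlapping primitives; coordinates are from the bounding-box lower-left.
Bottom flange: 17 × 2.2, A = 37.4 cm², y = 1.1 cm, Ī = 15.085 cm⁴.
Web: 1.4 × 39, A = 54.6 cm², y = 21.7 cm, Ī = 6920.6 cm⁴.
Top flange: 17 × 2.2, A = 37.4 cm², y = 42.3 cm, Ī = 15.085 cm⁴.
Hole (subtracted): ⌀0.8, A = 0.50265 cm², y = 21.7 cm, Ī = 0.020106 cm⁴.
By symmetry the centroid is at mid-height, ȳ = 21.7 cm.
Transfer each piece to the horizontal centroidal axis using Ī + A·d² with d = y − 21.7:
  bottom flange: d = -20.6 cm → contributes +15 886 cm⁴
  web: d = 0 cm → contributes +6920.6 cm⁴
  top flange: d = 20.6 cm → contributes +15 886 cm⁴
  hole: d = 0 cm → contributes −0.020106 cm⁴
Total I = 38 693 cm⁴.

I_x ≈ 3.87 × 10⁴ cm⁴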